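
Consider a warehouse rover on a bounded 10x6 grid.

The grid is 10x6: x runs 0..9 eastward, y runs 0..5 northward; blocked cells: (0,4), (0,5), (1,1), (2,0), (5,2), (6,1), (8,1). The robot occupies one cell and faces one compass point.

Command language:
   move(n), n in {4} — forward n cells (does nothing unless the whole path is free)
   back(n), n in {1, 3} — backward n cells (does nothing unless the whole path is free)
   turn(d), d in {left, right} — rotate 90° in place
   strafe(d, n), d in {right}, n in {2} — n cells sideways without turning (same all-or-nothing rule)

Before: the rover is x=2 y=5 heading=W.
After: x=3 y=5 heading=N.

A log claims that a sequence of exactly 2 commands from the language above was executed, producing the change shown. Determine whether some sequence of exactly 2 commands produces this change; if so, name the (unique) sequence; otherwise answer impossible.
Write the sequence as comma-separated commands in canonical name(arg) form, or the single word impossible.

back(1), turn(right)

key: order matters: swapping back(1) and turn(right) lands elsewhere
initial: x=2 y=5 heading=W
1. back(1) → x=3 y=5 heading=W
2. turn(right) → x=3 y=5 heading=N
all 36 alternatives checked — unique.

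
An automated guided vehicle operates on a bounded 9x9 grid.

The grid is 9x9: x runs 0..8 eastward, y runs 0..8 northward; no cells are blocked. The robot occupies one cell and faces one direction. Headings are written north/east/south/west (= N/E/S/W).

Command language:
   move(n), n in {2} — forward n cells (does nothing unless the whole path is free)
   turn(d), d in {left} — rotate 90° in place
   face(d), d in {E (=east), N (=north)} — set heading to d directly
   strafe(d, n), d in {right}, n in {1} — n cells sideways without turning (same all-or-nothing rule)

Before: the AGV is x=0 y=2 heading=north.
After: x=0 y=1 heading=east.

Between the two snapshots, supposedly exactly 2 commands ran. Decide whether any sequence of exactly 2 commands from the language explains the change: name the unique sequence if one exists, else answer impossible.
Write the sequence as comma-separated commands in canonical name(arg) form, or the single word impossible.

key: position moved to (0,1) AND the heading swung to E — translation plus rotation needed
t0: x=0 y=2 heading=north
step 1 (face(E)): x=0 y=2 heading=east
step 2 (strafe(right, 1)): x=0 y=1 heading=east
no rival 2-sequence matches.

face(E), strafe(right, 1)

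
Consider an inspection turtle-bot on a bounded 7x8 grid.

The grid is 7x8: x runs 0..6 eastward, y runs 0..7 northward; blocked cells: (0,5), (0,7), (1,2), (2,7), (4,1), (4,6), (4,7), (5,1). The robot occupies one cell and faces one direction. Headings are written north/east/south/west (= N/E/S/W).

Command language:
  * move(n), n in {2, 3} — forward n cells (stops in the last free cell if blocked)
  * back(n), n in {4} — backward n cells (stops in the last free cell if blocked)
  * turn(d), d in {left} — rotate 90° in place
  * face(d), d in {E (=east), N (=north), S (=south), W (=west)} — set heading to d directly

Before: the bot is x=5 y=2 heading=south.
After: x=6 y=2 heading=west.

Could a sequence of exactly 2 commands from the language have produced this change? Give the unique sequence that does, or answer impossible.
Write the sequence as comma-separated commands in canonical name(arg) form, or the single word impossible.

key: back(4) runs into the grid edge before its full distance
start: x=5 y=2 heading=south
step 1 (face(W)): x=5 y=2 heading=west
step 2 (back(4)): x=6 y=2 heading=west
uniquely the one of 64 2-step routes that fits.

face(W), back(4)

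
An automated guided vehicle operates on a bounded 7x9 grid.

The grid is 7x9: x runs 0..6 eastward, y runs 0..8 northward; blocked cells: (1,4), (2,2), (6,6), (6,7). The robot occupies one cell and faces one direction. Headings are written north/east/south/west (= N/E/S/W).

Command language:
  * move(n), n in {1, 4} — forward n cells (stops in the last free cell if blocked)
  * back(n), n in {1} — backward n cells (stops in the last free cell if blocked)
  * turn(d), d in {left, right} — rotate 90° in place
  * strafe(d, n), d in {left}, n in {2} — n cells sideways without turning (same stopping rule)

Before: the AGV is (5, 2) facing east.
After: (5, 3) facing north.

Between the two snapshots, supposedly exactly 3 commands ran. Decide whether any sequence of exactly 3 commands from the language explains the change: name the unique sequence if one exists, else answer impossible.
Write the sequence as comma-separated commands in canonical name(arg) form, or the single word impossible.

strafe(left, 2), turn(left), back(1)

key: position moved to (5,3) AND the heading swung to N — translation plus rotation needed
start: (5, 2) facing east
t=1 strafe(left, 2) ⇒ (5, 4) facing east
t=2 turn(left) ⇒ (5, 4) facing north
t=3 back(1) ⇒ (5, 3) facing north
all 216 alternatives checked — unique.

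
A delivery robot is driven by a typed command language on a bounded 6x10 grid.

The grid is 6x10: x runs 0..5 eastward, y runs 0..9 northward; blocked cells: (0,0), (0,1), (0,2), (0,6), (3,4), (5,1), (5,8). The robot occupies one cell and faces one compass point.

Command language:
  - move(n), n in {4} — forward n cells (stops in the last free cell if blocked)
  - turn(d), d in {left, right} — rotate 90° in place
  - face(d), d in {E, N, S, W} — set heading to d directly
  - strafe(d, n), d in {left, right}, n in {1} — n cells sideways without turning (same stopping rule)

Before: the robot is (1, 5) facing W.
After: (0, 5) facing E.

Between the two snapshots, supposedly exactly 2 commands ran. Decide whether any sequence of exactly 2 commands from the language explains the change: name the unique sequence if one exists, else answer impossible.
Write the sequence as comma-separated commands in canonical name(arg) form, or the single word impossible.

move(4), face(E)

key: cell and facing (now E) both changed — the 2 commands mix motion and turning
from: (1, 5) facing W
[1] after move(4): (0, 5) facing W
[2] after face(E): (0, 5) facing E
uniquely the one of 81 2-step routes that fits.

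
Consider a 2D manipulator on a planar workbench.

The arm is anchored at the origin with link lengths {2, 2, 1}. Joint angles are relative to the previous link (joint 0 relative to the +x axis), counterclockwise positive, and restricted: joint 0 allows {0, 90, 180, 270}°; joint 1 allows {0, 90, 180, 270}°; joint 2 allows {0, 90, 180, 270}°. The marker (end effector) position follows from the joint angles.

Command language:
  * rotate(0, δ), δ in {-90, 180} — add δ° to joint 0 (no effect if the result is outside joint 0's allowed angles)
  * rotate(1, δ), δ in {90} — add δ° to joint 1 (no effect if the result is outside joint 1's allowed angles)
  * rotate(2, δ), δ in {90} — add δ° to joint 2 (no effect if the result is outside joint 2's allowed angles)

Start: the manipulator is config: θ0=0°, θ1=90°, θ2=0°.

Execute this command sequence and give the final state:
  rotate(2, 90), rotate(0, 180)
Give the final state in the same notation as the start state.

config: θ0=180°, θ1=90°, θ2=90°

t0: config: θ0=0°, θ1=90°, θ2=0°
1. rotate(2, 90) → config: θ0=0°, θ1=90°, θ2=90°
2. rotate(0, 180) → config: θ0=180°, θ1=90°, θ2=90°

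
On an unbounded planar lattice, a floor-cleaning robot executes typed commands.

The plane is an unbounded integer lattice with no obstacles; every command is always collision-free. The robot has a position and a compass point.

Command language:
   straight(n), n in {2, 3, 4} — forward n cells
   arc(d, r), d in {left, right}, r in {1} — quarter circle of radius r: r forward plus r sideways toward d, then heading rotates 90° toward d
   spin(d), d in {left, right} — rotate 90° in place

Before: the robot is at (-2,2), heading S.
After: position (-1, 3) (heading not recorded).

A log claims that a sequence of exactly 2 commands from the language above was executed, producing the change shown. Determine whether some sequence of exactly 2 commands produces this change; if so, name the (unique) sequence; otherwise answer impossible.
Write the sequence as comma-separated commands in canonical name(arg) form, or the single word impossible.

spin(left), arc(left, 1)

key: running arc(left, 1) before spin(left) would end elsewhere — order is forced
from: at (-2,2), heading S
[1] after spin(left): at (-2,2), heading E
[2] after arc(left, 1): at (-1,3), heading N
no rival 2-sequence matches.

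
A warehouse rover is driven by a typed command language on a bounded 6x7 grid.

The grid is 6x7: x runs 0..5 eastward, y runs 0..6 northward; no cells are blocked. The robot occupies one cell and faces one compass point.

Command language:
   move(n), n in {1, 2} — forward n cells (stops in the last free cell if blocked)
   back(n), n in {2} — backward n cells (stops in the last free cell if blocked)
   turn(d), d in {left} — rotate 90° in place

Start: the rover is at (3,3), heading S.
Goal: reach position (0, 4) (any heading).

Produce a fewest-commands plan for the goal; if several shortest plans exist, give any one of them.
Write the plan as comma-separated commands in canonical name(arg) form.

start: at (3,3), heading S
1. turn(left) → at (3,3), heading E
2. back(2) → at (1,3), heading E
3. back(2) → at (0,3), heading E
4. turn(left) → at (0,3), heading N
5. move(1) → at (0,4), heading N
no 4-step plan works, so 5 is optimal.

turn(left), back(2), back(2), turn(left), move(1)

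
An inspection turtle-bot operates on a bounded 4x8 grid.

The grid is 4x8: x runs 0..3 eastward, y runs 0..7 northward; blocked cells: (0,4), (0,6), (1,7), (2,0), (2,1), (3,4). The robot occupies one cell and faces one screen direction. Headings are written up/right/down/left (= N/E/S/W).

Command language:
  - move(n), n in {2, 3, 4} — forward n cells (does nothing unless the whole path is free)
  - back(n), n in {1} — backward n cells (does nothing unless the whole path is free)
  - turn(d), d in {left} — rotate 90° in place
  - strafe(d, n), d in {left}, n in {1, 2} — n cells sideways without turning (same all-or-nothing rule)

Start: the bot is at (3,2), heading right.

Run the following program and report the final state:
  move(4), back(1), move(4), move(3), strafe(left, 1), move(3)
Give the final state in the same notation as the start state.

start: at (3,2), heading right
[1] after move(4): at (3,2), heading right
[2] after back(1): at (2,2), heading right
[3] after move(4): at (2,2), heading right
[4] after move(3): at (2,2), heading right
[5] after strafe(left, 1): at (2,3), heading right
[6] after move(3): at (2,3), heading right

at (2,3), heading right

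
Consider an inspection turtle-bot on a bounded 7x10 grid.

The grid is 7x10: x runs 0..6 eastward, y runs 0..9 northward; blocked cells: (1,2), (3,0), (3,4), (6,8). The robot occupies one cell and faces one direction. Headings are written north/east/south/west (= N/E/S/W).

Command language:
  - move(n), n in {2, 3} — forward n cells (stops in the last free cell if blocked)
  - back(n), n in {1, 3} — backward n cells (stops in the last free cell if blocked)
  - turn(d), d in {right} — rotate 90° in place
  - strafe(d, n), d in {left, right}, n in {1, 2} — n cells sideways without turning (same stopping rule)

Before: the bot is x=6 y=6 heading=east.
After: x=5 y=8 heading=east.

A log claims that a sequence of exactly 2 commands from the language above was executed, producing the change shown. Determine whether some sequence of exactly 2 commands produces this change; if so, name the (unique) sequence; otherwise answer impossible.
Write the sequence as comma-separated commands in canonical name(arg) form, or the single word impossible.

back(1), strafe(left, 2)

key: still facing E at the end — nothing in the sequence rotates
from: x=6 y=6 heading=east
[1] after back(1): x=5 y=6 heading=east
[2] after strafe(left, 2): x=5 y=8 heading=east
no rival 2-sequence matches.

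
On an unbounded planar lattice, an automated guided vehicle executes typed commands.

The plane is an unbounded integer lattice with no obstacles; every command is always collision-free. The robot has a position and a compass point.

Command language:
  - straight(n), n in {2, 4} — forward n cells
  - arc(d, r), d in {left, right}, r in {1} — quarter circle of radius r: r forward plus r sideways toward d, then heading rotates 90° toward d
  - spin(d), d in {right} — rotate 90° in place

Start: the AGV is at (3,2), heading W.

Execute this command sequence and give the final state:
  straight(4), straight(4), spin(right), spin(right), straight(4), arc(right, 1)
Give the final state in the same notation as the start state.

at (0,1), heading S

t0: at (3,2), heading W
[1] after straight(4): at (-1,2), heading W
[2] after straight(4): at (-5,2), heading W
[3] after spin(right): at (-5,2), heading N
[4] after spin(right): at (-5,2), heading E
[5] after straight(4): at (-1,2), heading E
[6] after arc(right, 1): at (0,1), heading S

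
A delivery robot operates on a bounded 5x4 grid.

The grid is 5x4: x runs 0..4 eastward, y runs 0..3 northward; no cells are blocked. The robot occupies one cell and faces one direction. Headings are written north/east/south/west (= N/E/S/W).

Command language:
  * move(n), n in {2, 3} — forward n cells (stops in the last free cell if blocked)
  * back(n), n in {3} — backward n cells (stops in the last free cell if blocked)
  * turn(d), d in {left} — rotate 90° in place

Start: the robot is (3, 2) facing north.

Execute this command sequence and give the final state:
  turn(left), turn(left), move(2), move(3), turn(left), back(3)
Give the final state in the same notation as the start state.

initial: (3, 2) facing north
step 1 (turn(left)): (3, 2) facing west
step 2 (turn(left)): (3, 2) facing south
step 3 (move(2)): (3, 0) facing south
step 4 (move(3)): (3, 0) facing south
step 5 (turn(left)): (3, 0) facing east
step 6 (back(3)): (0, 0) facing east

(0, 0) facing east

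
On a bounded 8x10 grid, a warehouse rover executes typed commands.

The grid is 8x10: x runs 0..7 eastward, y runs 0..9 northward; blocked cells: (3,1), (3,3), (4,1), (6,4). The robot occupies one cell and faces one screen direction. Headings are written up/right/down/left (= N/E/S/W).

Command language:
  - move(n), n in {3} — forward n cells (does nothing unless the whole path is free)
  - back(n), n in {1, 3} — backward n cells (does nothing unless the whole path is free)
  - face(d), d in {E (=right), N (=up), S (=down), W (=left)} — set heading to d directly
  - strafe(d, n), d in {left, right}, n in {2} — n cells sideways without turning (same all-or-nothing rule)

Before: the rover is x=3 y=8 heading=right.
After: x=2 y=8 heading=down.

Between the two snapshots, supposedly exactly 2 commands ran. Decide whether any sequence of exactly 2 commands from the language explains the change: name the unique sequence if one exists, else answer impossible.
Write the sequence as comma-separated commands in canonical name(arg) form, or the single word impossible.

back(1), face(S)

key: position moved to (2,8) AND the heading swung to S — translation plus rotation needed
from: x=3 y=8 heading=right
[1] after back(1): x=2 y=8 heading=right
[2] after face(S): x=2 y=8 heading=down
all 81 alternatives checked — unique.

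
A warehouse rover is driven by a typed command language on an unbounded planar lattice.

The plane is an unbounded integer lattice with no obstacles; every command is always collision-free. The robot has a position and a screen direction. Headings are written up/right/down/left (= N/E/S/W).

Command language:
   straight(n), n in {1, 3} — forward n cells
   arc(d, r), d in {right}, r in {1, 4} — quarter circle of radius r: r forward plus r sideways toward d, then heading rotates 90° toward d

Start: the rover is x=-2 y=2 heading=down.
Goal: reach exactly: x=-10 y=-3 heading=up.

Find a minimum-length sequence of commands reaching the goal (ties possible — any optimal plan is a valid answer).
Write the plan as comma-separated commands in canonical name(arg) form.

straight(3), arc(right, 4), straight(3), arc(right, 1), straight(1)

initial: x=-2 y=2 heading=down
step 1 (straight(3)): x=-2 y=-1 heading=down
step 2 (arc(right, 4)): x=-6 y=-5 heading=left
step 3 (straight(3)): x=-9 y=-5 heading=left
step 4 (arc(right, 1)): x=-10 y=-4 heading=up
step 5 (straight(1)): x=-10 y=-3 heading=up
no 4-step plan works, so 5 is optimal.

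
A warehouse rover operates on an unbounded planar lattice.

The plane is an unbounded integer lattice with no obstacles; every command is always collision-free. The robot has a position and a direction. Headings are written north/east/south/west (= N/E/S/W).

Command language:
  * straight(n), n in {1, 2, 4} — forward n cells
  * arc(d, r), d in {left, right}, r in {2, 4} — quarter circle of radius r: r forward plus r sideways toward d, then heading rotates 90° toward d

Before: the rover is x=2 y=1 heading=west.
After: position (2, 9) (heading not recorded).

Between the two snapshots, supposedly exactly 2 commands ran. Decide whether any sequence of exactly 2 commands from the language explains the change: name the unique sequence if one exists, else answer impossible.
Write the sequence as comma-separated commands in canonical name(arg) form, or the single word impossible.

arc(right, 4), arc(right, 4)

t0: x=2 y=1 heading=west
[1] after arc(right, 4): x=-2 y=5 heading=north
[2] after arc(right, 4): x=2 y=9 heading=east
all 49 alternatives checked — unique.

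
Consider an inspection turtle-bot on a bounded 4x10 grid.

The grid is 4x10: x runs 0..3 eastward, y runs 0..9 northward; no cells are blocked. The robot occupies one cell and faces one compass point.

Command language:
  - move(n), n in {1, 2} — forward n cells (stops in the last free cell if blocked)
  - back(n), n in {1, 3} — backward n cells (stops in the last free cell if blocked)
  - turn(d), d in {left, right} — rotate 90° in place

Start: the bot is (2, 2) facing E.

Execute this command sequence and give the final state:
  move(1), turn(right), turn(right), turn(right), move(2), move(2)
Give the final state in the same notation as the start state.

(3, 6) facing N

start: (2, 2) facing E
t=1 move(1) ⇒ (3, 2) facing E
t=2 turn(right) ⇒ (3, 2) facing S
t=3 turn(right) ⇒ (3, 2) facing W
t=4 turn(right) ⇒ (3, 2) facing N
t=5 move(2) ⇒ (3, 4) facing N
t=6 move(2) ⇒ (3, 6) facing N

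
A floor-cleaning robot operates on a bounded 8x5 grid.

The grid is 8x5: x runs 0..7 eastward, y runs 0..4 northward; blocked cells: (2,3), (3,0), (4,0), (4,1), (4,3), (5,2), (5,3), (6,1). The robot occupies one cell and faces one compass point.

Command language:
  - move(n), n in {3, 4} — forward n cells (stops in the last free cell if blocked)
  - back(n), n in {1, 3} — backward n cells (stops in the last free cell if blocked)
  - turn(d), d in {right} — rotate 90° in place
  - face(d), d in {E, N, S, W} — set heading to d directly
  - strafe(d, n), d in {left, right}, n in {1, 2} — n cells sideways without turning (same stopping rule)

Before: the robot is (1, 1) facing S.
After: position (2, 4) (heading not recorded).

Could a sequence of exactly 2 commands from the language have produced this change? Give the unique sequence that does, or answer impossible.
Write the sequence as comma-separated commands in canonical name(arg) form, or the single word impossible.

back(3), strafe(left, 1)

key: running strafe(left, 1) before back(3) would end elsewhere — order is forced
initial: (1, 1) facing S
step 1 (back(3)): (1, 4) facing S
step 2 (strafe(left, 1)): (2, 4) facing S
uniquely the one of 169 2-step routes that fits.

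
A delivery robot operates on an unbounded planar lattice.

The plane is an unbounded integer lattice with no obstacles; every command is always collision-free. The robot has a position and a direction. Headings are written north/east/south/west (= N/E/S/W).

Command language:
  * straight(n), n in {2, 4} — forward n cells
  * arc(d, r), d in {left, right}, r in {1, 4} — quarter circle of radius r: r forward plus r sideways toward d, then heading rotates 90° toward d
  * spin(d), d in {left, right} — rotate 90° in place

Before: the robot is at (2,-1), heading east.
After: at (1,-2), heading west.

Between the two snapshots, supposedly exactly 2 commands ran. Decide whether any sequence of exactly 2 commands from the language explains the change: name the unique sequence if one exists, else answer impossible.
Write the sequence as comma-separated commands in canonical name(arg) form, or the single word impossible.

key: order matters: swapping spin(right) and arc(right, 1) lands elsewhere
initial: at (2,-1), heading east
step 1 (spin(right)): at (2,-1), heading south
step 2 (arc(right, 1)): at (1,-2), heading west
no rival 2-sequence matches.

spin(right), arc(right, 1)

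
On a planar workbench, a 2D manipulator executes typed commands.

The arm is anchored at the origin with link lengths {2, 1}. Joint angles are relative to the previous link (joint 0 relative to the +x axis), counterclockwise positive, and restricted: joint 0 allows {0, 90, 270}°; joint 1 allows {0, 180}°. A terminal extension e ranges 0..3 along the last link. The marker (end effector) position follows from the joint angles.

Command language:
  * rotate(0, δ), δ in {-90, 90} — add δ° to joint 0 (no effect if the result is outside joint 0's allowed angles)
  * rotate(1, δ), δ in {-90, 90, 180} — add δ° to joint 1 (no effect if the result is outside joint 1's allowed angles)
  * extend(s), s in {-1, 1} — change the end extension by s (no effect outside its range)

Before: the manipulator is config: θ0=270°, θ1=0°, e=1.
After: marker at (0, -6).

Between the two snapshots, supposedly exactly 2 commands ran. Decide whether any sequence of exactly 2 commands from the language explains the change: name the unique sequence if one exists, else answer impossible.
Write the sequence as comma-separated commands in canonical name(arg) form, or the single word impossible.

begin: config: θ0=270°, θ1=0°, e=1
1. extend(1) → config: θ0=270°, θ1=0°, e=2
2. extend(1) → config: θ0=270°, θ1=0°, e=3
all 49 alternatives checked — unique.

extend(1), extend(1)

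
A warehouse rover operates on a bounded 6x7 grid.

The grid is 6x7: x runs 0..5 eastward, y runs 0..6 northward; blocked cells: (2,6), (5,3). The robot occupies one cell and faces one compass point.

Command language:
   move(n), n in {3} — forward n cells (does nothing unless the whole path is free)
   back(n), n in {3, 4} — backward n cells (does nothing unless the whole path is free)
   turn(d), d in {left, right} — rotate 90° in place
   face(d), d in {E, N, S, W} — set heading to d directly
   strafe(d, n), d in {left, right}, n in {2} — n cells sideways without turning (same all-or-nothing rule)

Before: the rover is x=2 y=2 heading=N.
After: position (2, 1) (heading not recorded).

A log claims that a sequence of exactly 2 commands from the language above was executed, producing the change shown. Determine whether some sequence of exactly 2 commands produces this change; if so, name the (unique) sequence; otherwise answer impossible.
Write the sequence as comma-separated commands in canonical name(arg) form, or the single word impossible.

key: running back(4) before move(3) would end elsewhere — order is forced
t0: x=2 y=2 heading=N
[1] after move(3): x=2 y=5 heading=N
[2] after back(4): x=2 y=1 heading=N
no rival 2-sequence matches.

move(3), back(4)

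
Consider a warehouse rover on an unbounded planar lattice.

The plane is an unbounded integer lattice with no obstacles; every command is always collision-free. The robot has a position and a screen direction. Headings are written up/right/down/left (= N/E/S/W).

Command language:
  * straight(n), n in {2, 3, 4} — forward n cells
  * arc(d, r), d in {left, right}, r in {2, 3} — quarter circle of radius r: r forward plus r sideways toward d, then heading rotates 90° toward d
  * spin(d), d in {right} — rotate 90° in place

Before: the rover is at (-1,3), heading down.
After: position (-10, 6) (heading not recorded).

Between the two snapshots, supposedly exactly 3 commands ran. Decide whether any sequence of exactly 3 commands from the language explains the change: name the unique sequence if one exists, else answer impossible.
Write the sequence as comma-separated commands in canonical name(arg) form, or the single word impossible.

key: running arc(left, 3) before arc(right, 3) would end elsewhere — order is forced
from: at (-1,3), heading down
step 1 (arc(right, 3)): at (-4,0), heading left
step 2 (arc(right, 3)): at (-7,3), heading up
step 3 (arc(left, 3)): at (-10,6), heading left
all 512 alternatives checked — unique.

arc(right, 3), arc(right, 3), arc(left, 3)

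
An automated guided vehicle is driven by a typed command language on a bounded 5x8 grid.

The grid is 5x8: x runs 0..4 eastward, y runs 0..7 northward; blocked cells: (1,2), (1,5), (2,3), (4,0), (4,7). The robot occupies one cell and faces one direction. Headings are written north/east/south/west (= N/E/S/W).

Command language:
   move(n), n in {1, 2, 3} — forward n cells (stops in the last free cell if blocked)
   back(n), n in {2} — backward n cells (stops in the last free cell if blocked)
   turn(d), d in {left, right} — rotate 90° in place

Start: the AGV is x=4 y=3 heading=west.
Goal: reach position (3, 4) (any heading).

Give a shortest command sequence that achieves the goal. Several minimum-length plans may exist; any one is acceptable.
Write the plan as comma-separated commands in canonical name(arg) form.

move(1), turn(right), move(1)

initial: x=4 y=3 heading=west
step 1 (move(1)): x=3 y=3 heading=west
step 2 (turn(right)): x=3 y=3 heading=north
step 3 (move(1)): x=3 y=4 heading=north
no 2-step plan works, so 3 is optimal.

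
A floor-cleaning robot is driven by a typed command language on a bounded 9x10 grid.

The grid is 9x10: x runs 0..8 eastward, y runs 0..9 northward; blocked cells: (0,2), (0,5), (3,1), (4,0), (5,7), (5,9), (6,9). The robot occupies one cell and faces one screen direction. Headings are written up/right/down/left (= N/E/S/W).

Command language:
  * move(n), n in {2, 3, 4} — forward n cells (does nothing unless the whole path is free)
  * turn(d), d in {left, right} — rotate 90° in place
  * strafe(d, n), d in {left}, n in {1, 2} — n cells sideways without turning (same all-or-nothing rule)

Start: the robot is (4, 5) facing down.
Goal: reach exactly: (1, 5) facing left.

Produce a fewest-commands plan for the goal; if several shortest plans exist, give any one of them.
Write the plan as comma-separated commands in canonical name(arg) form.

turn(right), move(3)

t0: (4, 5) facing down
t=1 turn(right) ⇒ (4, 5) facing left
t=2 move(3) ⇒ (1, 5) facing left
nothing shorter than 2 reaches the goal.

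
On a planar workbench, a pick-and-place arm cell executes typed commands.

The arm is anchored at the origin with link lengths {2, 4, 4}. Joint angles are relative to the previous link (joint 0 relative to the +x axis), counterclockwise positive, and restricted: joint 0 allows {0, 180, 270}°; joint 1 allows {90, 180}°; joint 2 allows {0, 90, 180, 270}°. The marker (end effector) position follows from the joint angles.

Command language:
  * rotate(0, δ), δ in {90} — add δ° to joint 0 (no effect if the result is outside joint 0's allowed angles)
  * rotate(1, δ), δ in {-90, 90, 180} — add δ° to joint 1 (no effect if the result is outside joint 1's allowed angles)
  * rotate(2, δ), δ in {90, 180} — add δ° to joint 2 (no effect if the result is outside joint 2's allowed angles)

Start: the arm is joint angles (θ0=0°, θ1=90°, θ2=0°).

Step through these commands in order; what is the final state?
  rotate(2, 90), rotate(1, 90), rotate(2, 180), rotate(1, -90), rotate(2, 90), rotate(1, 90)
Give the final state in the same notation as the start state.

start: joint angles (θ0=0°, θ1=90°, θ2=0°)
[1] after rotate(2, 90): joint angles (θ0=0°, θ1=90°, θ2=90°)
[2] after rotate(1, 90): joint angles (θ0=0°, θ1=180°, θ2=90°)
[3] after rotate(2, 180): joint angles (θ0=0°, θ1=180°, θ2=270°)
[4] after rotate(1, -90): joint angles (θ0=0°, θ1=90°, θ2=270°)
[5] after rotate(2, 90): joint angles (θ0=0°, θ1=90°, θ2=0°)
[6] after rotate(1, 90): joint angles (θ0=0°, θ1=180°, θ2=0°)

joint angles (θ0=0°, θ1=180°, θ2=0°)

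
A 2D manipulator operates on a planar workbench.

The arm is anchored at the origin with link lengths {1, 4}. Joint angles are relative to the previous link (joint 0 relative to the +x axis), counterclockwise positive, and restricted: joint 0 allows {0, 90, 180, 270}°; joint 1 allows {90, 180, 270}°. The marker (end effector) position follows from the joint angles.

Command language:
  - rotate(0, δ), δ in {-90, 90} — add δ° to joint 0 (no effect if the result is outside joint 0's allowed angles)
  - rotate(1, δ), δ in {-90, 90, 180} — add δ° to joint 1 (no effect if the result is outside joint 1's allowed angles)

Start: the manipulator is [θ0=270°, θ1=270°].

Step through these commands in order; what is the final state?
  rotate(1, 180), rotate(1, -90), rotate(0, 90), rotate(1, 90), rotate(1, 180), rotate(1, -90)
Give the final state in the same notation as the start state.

[θ0=0°, θ1=90°]

from: [θ0=270°, θ1=270°]
t=1 rotate(1, 180) ⇒ [θ0=270°, θ1=90°]
t=2 rotate(1, -90) ⇒ [θ0=270°, θ1=90°]
t=3 rotate(0, 90) ⇒ [θ0=0°, θ1=90°]
t=4 rotate(1, 90) ⇒ [θ0=0°, θ1=180°]
t=5 rotate(1, 180) ⇒ [θ0=0°, θ1=180°]
t=6 rotate(1, -90) ⇒ [θ0=0°, θ1=90°]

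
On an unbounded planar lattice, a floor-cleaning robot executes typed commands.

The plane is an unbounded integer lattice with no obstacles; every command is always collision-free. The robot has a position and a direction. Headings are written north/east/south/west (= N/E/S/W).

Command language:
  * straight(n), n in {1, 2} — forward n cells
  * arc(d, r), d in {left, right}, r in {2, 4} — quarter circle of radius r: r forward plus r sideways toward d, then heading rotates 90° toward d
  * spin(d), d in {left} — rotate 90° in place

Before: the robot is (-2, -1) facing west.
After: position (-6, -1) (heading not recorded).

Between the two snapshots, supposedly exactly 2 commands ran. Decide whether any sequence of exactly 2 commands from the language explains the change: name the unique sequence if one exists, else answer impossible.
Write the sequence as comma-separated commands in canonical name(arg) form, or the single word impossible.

straight(2), straight(2)

initial: (-2, -1) facing west
step 1 (straight(2)): (-4, -1) facing west
step 2 (straight(2)): (-6, -1) facing west
no other 2-command option fits: unique.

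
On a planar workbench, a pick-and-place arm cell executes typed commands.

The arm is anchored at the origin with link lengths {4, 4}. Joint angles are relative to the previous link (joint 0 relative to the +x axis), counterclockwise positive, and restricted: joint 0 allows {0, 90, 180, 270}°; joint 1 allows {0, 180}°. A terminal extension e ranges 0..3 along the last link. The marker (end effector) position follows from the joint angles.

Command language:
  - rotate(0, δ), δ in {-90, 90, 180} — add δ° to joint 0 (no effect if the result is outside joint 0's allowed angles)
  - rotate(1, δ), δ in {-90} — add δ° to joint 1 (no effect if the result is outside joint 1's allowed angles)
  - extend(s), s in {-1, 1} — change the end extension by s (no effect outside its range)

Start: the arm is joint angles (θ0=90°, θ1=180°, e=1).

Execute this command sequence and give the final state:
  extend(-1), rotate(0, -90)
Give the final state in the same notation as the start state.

joint angles (θ0=0°, θ1=180°, e=0)

begin: joint angles (θ0=90°, θ1=180°, e=1)
step 1 (extend(-1)): joint angles (θ0=90°, θ1=180°, e=0)
step 2 (rotate(0, -90)): joint angles (θ0=0°, θ1=180°, e=0)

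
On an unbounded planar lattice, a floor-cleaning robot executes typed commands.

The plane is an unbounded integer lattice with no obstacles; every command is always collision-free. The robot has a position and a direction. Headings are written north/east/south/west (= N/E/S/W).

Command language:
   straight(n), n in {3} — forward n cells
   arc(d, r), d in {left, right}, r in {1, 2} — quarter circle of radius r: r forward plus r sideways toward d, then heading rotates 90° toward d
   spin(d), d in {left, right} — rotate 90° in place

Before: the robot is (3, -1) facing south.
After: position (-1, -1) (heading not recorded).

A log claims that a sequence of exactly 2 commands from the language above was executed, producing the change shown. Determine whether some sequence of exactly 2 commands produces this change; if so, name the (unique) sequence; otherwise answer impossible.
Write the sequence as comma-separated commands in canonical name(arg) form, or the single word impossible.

begin: (3, -1) facing south
[1] after arc(right, 2): (1, -3) facing west
[2] after arc(right, 2): (-1, -1) facing north
uniquely the one of 49 2-step routes that fits.

arc(right, 2), arc(right, 2)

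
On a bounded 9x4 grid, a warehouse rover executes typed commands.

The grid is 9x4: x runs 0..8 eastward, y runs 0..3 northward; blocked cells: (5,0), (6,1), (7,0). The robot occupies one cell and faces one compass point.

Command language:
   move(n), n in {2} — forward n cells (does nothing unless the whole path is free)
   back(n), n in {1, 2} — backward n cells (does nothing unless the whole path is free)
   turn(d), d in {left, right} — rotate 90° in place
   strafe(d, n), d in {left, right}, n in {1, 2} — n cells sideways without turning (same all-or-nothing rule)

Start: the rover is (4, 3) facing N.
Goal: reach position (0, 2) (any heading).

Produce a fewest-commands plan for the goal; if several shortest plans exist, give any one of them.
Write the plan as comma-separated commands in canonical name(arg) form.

begin: (4, 3) facing N
1. back(1) → (4, 2) facing N
2. strafe(left, 2) → (2, 2) facing N
3. strafe(left, 2) → (0, 2) facing N
minimal: 3 command(s), checked below 3.

back(1), strafe(left, 2), strafe(left, 2)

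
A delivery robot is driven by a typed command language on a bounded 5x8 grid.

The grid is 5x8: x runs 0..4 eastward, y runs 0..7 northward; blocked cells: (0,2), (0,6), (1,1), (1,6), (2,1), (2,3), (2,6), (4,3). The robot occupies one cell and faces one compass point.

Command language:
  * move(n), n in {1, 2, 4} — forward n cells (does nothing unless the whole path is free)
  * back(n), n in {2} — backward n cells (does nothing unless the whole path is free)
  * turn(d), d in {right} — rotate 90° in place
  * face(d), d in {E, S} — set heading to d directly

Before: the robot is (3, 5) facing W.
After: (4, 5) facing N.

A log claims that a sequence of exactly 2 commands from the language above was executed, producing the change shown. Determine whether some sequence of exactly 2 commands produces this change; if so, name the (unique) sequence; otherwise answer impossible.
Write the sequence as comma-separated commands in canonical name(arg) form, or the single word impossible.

every 2-command combo misses the target.

impossible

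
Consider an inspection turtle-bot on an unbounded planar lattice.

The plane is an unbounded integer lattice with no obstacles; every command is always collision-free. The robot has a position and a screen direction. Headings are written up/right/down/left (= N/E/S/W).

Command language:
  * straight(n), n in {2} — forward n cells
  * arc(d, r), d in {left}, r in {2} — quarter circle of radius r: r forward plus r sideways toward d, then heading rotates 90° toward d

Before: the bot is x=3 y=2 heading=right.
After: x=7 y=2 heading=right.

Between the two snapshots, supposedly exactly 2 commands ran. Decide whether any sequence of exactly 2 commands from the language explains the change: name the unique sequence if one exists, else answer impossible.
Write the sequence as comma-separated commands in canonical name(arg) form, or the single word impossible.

key: heading stays E — no command in the sequence turns
start: x=3 y=2 heading=right
[1] after straight(2): x=5 y=2 heading=right
[2] after straight(2): x=7 y=2 heading=right
all 4 alternatives checked — unique.

straight(2), straight(2)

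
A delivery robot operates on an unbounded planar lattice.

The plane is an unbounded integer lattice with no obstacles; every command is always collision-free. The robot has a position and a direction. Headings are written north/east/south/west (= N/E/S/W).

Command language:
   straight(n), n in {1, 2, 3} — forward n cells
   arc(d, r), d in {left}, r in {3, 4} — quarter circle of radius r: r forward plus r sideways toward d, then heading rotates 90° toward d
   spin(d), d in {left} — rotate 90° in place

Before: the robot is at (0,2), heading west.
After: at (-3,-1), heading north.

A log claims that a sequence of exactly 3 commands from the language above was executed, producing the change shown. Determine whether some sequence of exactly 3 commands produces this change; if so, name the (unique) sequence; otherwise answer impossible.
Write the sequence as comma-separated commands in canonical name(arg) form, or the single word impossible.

key: cell and facing (now N) both changed — the 3 commands mix motion and turning
begin: at (0,2), heading west
[1] after arc(left, 3): at (-3,-1), heading south
[2] after spin(left): at (-3,-1), heading east
[3] after spin(left): at (-3,-1), heading north
all 216 alternatives checked — unique.

arc(left, 3), spin(left), spin(left)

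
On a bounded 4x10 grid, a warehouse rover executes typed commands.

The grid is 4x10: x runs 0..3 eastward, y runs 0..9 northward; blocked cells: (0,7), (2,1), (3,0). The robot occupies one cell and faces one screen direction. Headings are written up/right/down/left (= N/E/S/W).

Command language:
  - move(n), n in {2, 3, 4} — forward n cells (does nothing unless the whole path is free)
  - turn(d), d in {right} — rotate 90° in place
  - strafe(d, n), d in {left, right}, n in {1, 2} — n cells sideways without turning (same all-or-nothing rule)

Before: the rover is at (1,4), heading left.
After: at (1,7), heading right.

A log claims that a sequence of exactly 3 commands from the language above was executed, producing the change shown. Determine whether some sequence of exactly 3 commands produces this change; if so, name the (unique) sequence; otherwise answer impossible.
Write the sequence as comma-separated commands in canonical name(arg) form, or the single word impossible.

key: position moved to (1,7) AND the heading swung to E — translation plus rotation needed
begin: at (1,4), heading left
1. turn(right) → at (1,4), heading up
2. move(3) → at (1,7), heading up
3. turn(right) → at (1,7), heading right
no rival 3-sequence matches.

turn(right), move(3), turn(right)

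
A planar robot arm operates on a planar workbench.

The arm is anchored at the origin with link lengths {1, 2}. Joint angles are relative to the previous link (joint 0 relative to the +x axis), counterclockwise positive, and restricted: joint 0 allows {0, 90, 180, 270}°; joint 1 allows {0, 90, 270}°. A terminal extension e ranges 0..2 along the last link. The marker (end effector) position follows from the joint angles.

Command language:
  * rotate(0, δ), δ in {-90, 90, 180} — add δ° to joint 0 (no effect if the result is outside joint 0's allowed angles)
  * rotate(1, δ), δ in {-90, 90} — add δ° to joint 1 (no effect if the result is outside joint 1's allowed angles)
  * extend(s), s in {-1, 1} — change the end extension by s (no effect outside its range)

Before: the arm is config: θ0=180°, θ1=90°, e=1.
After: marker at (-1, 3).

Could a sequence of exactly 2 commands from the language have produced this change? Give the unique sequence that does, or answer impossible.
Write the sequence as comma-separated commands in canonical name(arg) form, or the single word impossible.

start: config: θ0=180°, θ1=90°, e=1
step 1 (rotate(1, -90)): config: θ0=180°, θ1=0°, e=1
step 2 (rotate(1, -90)): config: θ0=180°, θ1=270°, e=1
uniquely the one of 49 2-step routes that fits.

rotate(1, -90), rotate(1, -90)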